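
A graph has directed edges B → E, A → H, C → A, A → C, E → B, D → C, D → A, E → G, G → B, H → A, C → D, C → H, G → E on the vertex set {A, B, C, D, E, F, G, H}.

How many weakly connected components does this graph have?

From A: component {A, C, D, H}.
From B: component {B, E, G}.
From F: component {F}.
That's 3 components.

3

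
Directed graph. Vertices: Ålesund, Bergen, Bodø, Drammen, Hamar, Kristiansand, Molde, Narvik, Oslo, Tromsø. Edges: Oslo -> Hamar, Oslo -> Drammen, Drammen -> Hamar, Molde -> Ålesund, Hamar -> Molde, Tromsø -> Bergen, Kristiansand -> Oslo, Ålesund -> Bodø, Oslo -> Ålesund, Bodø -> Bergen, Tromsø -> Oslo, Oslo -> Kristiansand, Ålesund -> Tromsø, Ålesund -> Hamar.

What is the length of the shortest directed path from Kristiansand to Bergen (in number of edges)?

Distance 0: Kristiansand.
Distance 1: Oslo.
Distance 2: Ålesund, Drammen, Hamar.
Distance 3: Bodø, Molde, Tromsø.
Distance 4: Bergen — contains Bergen.

4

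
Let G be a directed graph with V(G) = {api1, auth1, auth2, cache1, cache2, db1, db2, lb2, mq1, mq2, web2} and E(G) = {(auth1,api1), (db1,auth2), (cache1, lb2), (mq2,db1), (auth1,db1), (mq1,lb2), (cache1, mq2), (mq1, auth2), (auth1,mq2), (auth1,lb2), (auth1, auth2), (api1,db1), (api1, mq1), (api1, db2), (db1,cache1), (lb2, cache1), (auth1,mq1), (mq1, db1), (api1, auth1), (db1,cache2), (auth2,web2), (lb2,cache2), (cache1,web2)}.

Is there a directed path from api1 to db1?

Explore from api1.
Distance 1: reach auth1, db1, db2, mq1.
Found db1.

Yes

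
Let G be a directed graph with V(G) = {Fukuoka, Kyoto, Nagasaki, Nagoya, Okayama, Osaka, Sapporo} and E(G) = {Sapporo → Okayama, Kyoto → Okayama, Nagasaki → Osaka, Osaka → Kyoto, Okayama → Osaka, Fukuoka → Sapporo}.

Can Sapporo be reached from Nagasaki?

Explore from Nagasaki.
Distance 1: reach Osaka.
Distance 2: reach Kyoto.
Distance 3: reach Okayama.
The search from Nagasaki is exhausted; no directed path reaches Sapporo.

No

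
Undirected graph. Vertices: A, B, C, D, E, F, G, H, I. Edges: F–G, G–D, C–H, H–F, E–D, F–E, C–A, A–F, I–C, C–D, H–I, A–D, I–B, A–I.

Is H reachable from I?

Yes

Explore from I.
Distance 1: reach A, B, C, H.
Found H.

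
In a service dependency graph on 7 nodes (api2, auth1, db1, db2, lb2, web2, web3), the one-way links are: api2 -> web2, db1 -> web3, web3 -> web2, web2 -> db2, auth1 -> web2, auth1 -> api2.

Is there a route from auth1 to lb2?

No

Explore from auth1.
Distance 1: reach api2, web2.
Distance 2: reach db2.
The search from auth1 is exhausted; no directed path reaches lb2.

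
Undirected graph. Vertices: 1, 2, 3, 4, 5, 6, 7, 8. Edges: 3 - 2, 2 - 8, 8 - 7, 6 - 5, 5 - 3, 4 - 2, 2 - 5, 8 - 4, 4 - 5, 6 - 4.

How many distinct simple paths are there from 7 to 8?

1

7–8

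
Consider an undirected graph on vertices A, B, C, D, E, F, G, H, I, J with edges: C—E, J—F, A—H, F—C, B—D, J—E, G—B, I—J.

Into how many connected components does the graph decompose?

3

From A: component {A, H}.
From B: component {B, D, G}.
From C: component {C, E, F, I, J}.
That's 3 components.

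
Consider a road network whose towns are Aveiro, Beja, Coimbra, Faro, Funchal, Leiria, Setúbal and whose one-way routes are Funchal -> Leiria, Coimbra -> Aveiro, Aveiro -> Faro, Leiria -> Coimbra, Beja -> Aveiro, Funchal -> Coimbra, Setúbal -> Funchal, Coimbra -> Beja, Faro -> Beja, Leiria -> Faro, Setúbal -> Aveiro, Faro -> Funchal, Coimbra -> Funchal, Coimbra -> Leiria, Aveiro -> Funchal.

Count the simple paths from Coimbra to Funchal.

7

Coimbra→Aveiro→Faro→Funchal
Coimbra→Aveiro→Funchal
Coimbra→Beja→Aveiro→Faro→Funchal
Coimbra→Beja→Aveiro→Funchal
Coimbra→Funchal
Coimbra→Leiria→Faro→Beja→Aveiro→Funchal
Coimbra→Leiria→Faro→Funchal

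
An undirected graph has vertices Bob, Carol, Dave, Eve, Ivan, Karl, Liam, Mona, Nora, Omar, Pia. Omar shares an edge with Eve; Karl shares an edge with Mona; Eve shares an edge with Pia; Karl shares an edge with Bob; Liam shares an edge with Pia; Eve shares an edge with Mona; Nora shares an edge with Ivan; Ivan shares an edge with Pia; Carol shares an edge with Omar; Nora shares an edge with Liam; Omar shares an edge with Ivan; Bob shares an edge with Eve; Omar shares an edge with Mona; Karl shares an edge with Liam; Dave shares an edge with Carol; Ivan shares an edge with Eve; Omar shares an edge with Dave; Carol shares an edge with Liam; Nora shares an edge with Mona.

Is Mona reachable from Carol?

Yes

Explore from Carol.
Distance 1: reach Dave, Liam, Omar.
Distance 2: reach Eve, Ivan, Karl, Mona, Nora, Pia.
Found Mona.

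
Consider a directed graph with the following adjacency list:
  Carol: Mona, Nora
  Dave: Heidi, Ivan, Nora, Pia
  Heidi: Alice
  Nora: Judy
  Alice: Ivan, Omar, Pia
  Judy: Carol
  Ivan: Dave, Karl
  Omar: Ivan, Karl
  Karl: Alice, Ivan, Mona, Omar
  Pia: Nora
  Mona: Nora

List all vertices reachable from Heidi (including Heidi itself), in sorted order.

Start at Heidi.
Its neighbours: Alice.
Then their neighbours: Ivan, Omar, Pia.
Then next layer: Dave, Karl, Nora.
Then next layer: Judy, Mona.
Then next layer: Carol.
Every vertex is now reached.

Alice, Carol, Dave, Heidi, Ivan, Judy, Karl, Mona, Nora, Omar, Pia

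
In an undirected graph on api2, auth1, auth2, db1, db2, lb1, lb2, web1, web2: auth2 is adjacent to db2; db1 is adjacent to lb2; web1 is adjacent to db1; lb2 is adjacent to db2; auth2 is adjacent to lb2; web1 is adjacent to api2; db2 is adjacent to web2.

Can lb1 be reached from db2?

No

Explore from db2.
Distance 1: reach auth2, lb2, web2.
Distance 2: reach db1.
Distance 3: reach web1.
Distance 4: reach api2.
The search is exhausted without reaching lb1; it lies in a different component.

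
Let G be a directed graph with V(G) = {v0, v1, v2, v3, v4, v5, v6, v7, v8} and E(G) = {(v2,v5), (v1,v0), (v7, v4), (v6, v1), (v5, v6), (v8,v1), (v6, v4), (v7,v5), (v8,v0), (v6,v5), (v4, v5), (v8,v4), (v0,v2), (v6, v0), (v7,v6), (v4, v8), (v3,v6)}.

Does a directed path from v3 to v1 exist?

Yes

Explore from v3.
Distance 1: reach v6.
Distance 2: reach v0, v1, v4, v5.
Found v1.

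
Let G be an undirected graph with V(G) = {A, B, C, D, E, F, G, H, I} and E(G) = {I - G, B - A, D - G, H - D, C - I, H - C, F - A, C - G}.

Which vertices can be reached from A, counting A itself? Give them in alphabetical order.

A, B, F

Start at A.
Its neighbours: B, F.
Nothing further is reachable.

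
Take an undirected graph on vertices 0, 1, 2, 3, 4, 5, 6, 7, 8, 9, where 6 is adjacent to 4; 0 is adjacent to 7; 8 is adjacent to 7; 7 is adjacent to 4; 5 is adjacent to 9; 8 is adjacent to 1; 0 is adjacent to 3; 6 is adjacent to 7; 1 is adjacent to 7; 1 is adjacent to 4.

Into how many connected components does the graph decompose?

From 0: component {0, 1, 3, 4, 6, 7, 8}.
From 2: component {2}.
From 5: component {5, 9}.
That's 3 components.

3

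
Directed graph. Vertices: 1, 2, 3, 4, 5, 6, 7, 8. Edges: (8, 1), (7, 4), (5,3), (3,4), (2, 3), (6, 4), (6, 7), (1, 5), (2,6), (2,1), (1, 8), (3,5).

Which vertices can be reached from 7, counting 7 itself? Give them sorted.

4, 7

Start at 7.
Its neighbours: 4.
Nothing further is reachable.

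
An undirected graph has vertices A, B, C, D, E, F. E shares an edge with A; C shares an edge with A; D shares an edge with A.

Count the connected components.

3

From A: component {A, C, D, E}.
From B: component {B}.
From F: component {F}.
That's 3 components.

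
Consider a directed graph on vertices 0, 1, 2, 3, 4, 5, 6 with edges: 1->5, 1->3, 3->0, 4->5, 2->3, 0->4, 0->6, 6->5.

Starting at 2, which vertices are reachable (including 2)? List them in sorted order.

0, 2, 3, 4, 5, 6

Start at 2.
Its neighbours: 3.
Then their neighbours: 0.
Then next layer: 4, 6.
Then next layer: 5.
Nothing further is reachable.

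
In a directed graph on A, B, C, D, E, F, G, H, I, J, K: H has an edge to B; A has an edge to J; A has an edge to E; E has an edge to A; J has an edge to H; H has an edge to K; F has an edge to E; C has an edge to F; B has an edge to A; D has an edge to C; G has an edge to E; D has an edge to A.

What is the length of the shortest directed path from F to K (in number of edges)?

5

Distance 0: F.
Distance 1: E.
Distance 2: A.
Distance 3: J.
Distance 4: H.
Distance 5: B, K — contains K.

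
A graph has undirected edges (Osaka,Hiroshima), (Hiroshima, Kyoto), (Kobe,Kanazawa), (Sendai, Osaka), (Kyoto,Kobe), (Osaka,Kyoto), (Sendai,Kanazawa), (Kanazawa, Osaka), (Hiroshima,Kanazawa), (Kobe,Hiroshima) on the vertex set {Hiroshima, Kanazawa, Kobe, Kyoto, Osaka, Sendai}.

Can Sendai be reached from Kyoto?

Explore from Kyoto.
Distance 1: reach Hiroshima, Kobe, Osaka.
Distance 2: reach Kanazawa, Sendai.
Found Sendai.

Yes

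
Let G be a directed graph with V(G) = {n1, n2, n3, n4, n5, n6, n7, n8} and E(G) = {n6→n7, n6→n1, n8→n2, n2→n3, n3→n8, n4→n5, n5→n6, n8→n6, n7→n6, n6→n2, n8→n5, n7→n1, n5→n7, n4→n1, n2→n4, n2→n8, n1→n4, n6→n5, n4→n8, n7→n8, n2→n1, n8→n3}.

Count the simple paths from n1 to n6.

6

n1→n4→n5→n6
n1→n4→n5→n7→n6
n1→n4→n5→n7→n8→n6
n1→n4→n8→n5→n6
n1→n4→n8→n5→n7→n6
n1→n4→n8→n6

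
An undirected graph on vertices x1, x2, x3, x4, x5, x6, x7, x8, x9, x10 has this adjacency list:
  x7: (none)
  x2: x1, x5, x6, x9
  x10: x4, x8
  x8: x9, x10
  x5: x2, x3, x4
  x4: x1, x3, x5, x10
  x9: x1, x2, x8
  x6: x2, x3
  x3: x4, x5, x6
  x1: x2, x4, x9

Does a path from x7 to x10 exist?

x7 has no edges, so nothing is reachable from it.

No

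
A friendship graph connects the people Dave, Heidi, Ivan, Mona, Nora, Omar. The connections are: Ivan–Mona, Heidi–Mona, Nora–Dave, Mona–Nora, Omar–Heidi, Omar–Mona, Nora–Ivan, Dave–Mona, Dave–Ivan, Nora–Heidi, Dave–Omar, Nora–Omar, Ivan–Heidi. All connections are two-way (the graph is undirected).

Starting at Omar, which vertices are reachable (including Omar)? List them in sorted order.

Start at Omar.
Its neighbours: Dave, Heidi, Mona, Nora.
Then their neighbours: Ivan.
Every vertex is now reached.

Dave, Heidi, Ivan, Mona, Nora, Omar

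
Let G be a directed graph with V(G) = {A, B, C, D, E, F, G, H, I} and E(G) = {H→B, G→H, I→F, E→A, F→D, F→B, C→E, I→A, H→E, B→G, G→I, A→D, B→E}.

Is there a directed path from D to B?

D has no outgoing edges, so nothing is reachable from it.

No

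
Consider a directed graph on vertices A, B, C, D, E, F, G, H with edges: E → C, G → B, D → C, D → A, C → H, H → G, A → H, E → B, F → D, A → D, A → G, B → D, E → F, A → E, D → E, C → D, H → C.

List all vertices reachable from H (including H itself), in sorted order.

A, B, C, D, E, F, G, H

Start at H.
Its neighbours: C, G.
Then their neighbours: B, D.
Then next layer: A, E.
Then next layer: F.
Every vertex is now reached.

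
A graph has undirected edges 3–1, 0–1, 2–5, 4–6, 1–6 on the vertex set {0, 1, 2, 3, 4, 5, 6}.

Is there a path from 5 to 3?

Explore from 5.
Distance 1: reach 2.
The search is exhausted without reaching 3; it lies in a different component.

No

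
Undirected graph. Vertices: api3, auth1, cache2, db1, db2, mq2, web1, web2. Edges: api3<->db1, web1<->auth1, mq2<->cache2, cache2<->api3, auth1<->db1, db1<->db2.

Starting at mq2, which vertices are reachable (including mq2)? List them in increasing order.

api3, auth1, cache2, db1, db2, mq2, web1

Start at mq2.
Its neighbours: cache2.
Then their neighbours: api3.
Then next layer: db1.
Then next layer: auth1, db2.
Then next layer: web1.
Nothing further is reachable.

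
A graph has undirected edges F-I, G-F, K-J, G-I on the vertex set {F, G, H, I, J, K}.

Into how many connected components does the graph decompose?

3

From F: component {F, G, I}.
From H: component {H}.
From J: component {J, K}.
That's 3 components.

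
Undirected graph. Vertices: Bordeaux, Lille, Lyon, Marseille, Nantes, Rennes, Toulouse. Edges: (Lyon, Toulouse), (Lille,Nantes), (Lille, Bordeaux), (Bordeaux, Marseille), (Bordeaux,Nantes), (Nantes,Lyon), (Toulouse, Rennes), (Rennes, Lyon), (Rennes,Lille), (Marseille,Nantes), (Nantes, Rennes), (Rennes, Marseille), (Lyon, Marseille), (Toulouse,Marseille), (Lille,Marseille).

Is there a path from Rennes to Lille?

Yes

Explore from Rennes.
Distance 1: reach Lille, Lyon, Marseille, Nantes, Toulouse.
Found Lille.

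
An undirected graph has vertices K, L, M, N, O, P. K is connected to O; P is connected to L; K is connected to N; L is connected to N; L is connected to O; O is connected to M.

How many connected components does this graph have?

1

From K: component {K, L, M, N, O, P}.
That's 1 component.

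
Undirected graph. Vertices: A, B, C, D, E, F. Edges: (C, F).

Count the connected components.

5

From A: component {A}.
From B: component {B}.
From C: component {C, F}.
From D: component {D}.
From E: component {E}.
That's 5 components.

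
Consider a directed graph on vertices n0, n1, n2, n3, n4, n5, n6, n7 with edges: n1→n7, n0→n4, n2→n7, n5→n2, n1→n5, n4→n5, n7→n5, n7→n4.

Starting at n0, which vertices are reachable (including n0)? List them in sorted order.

n0, n2, n4, n5, n7

Start at n0.
Its neighbours: n4.
Then their neighbours: n5.
Then next layer: n2.
Then next layer: n7.
Nothing further is reachable.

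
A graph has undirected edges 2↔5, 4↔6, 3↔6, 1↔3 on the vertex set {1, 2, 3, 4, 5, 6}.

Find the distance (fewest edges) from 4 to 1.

3

Distance 0: 4.
Distance 1: 6.
Distance 2: 3.
Distance 3: 1 — contains 1.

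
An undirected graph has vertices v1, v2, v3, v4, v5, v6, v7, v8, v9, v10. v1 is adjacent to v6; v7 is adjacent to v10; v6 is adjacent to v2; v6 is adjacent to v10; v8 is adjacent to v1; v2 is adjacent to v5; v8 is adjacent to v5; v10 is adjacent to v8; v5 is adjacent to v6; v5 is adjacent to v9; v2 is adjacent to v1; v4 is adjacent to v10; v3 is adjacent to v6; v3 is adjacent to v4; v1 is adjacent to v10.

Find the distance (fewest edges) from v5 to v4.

Distance 0: v5.
Distance 1: v2, v6, v8, v9.
Distance 2: v1, v3, v10.
Distance 3: v4, v7 — contains v4.

3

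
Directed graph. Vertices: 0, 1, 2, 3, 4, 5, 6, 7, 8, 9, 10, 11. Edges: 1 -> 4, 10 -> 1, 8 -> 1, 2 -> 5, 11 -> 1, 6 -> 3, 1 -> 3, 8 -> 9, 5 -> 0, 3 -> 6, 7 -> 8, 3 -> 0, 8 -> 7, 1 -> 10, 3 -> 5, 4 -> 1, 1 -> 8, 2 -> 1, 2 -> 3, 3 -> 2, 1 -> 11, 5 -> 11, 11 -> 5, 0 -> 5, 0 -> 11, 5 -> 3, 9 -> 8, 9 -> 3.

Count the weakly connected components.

From 0: component {0, 1, 2, 3, 4, 5, 6, 7, 8, 9, 10, 11}.
That's 1 component.

1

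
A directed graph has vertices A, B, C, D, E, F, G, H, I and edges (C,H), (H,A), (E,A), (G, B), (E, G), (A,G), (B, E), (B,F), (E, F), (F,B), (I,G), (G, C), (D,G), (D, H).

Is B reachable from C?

Explore from C.
Distance 1: reach H.
Distance 2: reach A.
Distance 3: reach G.
Distance 4: reach B.
Found B.

Yes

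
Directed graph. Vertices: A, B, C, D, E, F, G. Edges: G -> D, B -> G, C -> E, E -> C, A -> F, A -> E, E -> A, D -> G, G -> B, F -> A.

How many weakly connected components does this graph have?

2

From A: component {A, C, E, F}.
From B: component {B, D, G}.
That's 2 components.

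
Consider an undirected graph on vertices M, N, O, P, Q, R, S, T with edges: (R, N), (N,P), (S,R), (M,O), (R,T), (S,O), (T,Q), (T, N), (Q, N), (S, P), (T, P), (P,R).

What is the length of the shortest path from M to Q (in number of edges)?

5

Distance 0: M.
Distance 1: O.
Distance 2: S.
Distance 3: P, R.
Distance 4: N, T.
Distance 5: Q — contains Q.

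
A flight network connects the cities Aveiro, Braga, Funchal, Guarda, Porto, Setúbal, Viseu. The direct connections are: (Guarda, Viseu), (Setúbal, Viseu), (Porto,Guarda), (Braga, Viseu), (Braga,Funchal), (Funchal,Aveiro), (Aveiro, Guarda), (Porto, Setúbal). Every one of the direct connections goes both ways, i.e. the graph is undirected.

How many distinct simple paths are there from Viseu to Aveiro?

Viseu–Braga–Funchal–Aveiro
Viseu–Guarda–Aveiro
Viseu–Setúbal–Porto–Guarda–Aveiro

3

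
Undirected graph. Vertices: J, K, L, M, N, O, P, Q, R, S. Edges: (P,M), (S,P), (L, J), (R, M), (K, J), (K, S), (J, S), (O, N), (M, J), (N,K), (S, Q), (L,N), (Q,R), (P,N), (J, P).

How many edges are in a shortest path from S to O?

3

Distance 0: S.
Distance 1: J, K, P, Q.
Distance 2: L, M, N, R.
Distance 3: O — contains O.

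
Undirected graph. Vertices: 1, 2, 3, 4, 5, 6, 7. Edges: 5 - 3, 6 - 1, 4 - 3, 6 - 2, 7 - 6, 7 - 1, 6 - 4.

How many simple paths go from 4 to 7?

2

4–6–1–7
4–6–7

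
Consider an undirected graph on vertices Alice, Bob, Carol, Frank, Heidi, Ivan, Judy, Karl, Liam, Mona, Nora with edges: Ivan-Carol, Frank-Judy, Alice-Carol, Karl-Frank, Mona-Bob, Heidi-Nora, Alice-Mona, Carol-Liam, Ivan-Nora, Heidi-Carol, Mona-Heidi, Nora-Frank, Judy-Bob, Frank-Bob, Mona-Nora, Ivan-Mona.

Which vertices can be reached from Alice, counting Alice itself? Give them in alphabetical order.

Alice, Bob, Carol, Frank, Heidi, Ivan, Judy, Karl, Liam, Mona, Nora

Start at Alice.
Its neighbours: Carol, Mona.
Then their neighbours: Bob, Heidi, Ivan, Liam, Nora.
Then next layer: Frank, Judy.
Then next layer: Karl.
Every vertex is now reached.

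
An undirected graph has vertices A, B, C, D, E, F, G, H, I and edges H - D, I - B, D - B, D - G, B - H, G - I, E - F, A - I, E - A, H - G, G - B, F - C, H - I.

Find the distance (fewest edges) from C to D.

Distance 0: C.
Distance 1: F.
Distance 2: E.
Distance 3: A.
Distance 4: I.
Distance 5: B, G, H.
Distance 6: D — contains D.

6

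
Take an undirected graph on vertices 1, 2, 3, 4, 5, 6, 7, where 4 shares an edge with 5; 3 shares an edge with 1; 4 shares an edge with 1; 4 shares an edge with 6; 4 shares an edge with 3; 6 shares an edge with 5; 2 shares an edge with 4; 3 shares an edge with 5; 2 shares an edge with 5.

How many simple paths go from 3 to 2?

3–1–4–2
3–1–4–5–2
3–1–4–6–5–2
3–4–2
3–4–5–2
3–4–6–5–2
3–5–2
3–5–4–2
3–5–6–4–2

9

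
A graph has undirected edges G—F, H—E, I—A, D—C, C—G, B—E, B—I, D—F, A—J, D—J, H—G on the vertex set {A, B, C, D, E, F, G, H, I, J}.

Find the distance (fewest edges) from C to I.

Distance 0: C.
Distance 1: D, G.
Distance 2: F, H, J.
Distance 3: A, E.
Distance 4: B, I — contains I.

4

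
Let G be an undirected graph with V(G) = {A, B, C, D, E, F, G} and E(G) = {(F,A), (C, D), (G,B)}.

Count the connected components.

From A: component {A, F}.
From B: component {B, G}.
From C: component {C, D}.
From E: component {E}.
That's 4 components.

4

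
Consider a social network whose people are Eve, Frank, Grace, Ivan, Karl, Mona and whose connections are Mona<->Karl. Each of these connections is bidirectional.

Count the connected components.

From Eve: component {Eve}.
From Frank: component {Frank}.
From Grace: component {Grace}.
From Ivan: component {Ivan}.
From Karl: component {Karl, Mona}.
That's 5 components.

5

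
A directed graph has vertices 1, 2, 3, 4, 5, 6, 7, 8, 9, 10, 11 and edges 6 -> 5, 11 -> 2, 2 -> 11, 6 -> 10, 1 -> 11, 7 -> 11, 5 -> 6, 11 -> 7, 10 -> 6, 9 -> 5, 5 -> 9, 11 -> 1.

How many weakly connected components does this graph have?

5

From 1: component {1, 2, 7, 11}.
From 3: component {3}.
From 4: component {4}.
From 5: component {5, 6, 9, 10}.
From 8: component {8}.
That's 5 components.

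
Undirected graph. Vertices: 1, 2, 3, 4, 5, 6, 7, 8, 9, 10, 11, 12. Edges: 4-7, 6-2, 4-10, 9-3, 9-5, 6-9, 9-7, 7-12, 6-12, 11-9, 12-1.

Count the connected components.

2

From 1: component {1, 2, 3, 4, 5, 6, 7, 9, 10, 11, 12}.
From 8: component {8}.
That's 2 components.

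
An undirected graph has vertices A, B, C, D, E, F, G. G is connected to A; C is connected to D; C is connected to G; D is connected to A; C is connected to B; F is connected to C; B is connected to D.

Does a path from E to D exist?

No

E has no edges, so nothing is reachable from it.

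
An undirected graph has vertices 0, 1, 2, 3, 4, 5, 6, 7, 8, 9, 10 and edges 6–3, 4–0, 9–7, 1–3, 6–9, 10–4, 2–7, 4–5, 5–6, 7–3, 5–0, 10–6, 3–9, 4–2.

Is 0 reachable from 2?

Explore from 2.
Distance 1: reach 4, 7.
Distance 2: reach 0, 3, 5, 9, 10.
Found 0.

Yes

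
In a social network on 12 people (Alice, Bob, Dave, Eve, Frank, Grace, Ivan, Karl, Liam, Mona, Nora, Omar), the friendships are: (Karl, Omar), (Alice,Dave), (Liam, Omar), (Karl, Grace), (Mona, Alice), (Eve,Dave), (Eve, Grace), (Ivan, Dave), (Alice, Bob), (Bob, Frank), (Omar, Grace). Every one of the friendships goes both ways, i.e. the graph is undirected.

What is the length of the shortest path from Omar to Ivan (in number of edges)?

4

Distance 0: Omar.
Distance 1: Grace, Karl, Liam.
Distance 2: Eve.
Distance 3: Dave.
Distance 4: Alice, Ivan — contains Ivan.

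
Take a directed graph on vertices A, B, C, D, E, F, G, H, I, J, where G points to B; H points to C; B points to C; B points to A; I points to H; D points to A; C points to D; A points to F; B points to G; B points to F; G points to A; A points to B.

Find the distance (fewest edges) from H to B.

Distance 0: H.
Distance 1: C.
Distance 2: D.
Distance 3: A.
Distance 4: B, F — contains B.

4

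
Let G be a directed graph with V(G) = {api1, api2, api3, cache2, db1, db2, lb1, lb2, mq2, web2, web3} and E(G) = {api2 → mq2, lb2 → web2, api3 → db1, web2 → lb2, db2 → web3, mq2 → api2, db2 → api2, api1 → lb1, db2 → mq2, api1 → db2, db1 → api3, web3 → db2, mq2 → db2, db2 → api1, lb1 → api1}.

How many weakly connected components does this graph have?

4

From api1: component {api1, api2, db2, lb1, mq2, web3}.
From api3: component {api3, db1}.
From cache2: component {cache2}.
From lb2: component {lb2, web2}.
That's 4 components.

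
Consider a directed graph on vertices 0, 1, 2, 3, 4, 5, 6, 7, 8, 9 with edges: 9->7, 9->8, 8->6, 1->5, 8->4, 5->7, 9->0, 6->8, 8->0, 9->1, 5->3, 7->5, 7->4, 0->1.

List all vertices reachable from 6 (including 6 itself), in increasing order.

Start at 6.
Its neighbours: 8.
Then their neighbours: 0, 4.
Then next layer: 1.
Then next layer: 5.
Then next layer: 3, 7.
Nothing further is reachable.

0, 1, 3, 4, 5, 6, 7, 8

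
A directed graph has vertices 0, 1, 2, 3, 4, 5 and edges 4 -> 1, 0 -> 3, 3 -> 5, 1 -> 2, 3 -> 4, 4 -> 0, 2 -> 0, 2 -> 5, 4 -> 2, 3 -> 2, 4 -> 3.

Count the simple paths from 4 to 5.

4→0→3→2→5
4→0→3→5
4→1→2→0→3→5
4→1→2→5
4→2→0→3→5
4→2→5
4→3→2→5
4→3→5

8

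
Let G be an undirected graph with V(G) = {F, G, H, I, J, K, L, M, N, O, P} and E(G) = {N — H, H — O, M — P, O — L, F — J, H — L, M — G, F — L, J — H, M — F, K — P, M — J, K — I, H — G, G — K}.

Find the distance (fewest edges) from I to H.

Distance 0: I.
Distance 1: K.
Distance 2: G, P.
Distance 3: H, M — contains H.

3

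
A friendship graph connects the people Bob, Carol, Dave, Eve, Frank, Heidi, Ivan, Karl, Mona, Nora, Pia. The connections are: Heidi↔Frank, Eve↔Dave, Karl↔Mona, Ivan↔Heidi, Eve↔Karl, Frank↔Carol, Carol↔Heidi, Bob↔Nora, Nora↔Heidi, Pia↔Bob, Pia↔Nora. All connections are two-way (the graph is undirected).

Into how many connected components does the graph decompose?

2

From Bob: component {Bob, Carol, Frank, Heidi, Ivan, Nora, Pia}.
From Dave: component {Dave, Eve, Karl, Mona}.
That's 2 components.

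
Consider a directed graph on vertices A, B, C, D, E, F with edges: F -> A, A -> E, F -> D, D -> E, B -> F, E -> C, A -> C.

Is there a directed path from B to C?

Yes

Explore from B.
Distance 1: reach F.
Distance 2: reach A, D.
Distance 3: reach C, E.
Found C.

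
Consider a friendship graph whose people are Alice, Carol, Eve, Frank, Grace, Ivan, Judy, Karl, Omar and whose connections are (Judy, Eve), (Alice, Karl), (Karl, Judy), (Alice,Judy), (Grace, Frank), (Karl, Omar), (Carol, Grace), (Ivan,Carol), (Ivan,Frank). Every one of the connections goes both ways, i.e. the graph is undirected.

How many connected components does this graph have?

2

From Alice: component {Alice, Eve, Judy, Karl, Omar}.
From Carol: component {Carol, Frank, Grace, Ivan}.
That's 2 components.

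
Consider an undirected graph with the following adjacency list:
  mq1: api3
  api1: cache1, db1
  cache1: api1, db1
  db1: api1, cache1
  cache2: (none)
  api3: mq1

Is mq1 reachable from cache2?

No

cache2 has no edges, so nothing is reachable from it.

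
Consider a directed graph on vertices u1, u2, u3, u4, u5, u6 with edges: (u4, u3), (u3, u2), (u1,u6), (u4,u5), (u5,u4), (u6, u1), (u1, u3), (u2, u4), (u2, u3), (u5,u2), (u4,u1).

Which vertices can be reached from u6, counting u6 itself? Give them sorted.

Start at u6.
Its neighbours: u1.
Then their neighbours: u3.
Then next layer: u2.
Then next layer: u4.
Then next layer: u5.
Every vertex is now reached.

u1, u2, u3, u4, u5, u6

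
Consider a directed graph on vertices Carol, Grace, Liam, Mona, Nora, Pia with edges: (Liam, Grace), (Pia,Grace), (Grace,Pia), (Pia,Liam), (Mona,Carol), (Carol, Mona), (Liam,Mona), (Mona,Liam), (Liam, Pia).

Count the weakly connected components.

From Carol: component {Carol, Grace, Liam, Mona, Pia}.
From Nora: component {Nora}.
That's 2 components.

2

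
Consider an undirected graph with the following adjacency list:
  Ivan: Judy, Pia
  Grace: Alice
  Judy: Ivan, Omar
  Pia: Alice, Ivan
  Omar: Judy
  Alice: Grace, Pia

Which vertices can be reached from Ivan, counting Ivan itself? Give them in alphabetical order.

Alice, Grace, Ivan, Judy, Omar, Pia

Start at Ivan.
Its neighbours: Judy, Pia.
Then their neighbours: Alice, Omar.
Then next layer: Grace.
Every vertex is now reached.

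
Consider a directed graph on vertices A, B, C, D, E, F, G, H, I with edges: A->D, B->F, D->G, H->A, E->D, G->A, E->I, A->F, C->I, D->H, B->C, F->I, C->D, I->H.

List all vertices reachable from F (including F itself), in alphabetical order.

Start at F.
Its neighbours: I.
Then their neighbours: H.
Then next layer: A.
Then next layer: D.
Then next layer: G.
Nothing further is reachable.

A, D, F, G, H, I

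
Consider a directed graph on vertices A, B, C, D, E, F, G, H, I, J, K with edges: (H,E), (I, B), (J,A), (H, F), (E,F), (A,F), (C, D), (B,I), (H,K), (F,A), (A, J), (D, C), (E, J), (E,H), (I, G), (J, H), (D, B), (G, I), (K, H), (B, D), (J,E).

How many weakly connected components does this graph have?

From A: component {A, E, F, H, J, K}.
From B: component {B, C, D, G, I}.
That's 2 components.

2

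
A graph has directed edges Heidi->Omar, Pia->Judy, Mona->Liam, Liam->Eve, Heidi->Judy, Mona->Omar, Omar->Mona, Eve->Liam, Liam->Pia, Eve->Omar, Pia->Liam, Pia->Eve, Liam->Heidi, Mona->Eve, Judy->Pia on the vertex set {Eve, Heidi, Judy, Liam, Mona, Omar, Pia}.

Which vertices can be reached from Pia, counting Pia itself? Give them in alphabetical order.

Eve, Heidi, Judy, Liam, Mona, Omar, Pia

Start at Pia.
Its neighbours: Eve, Judy, Liam.
Then their neighbours: Heidi, Omar.
Then next layer: Mona.
Every vertex is now reached.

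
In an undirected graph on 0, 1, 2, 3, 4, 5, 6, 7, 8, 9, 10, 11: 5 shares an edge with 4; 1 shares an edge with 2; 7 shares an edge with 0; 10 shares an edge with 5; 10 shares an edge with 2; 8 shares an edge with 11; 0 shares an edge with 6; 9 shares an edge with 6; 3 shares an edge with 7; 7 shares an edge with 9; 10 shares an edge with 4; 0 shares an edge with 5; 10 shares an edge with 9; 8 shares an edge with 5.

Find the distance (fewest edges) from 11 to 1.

Distance 0: 11.
Distance 1: 8.
Distance 2: 5.
Distance 3: 0, 4, 10.
Distance 4: 2, 6, 7, 9.
Distance 5: 1, 3 — contains 1.

5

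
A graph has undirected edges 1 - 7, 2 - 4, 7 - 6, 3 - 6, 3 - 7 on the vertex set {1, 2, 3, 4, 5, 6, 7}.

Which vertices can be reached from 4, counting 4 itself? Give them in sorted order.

2, 4

Start at 4.
Its neighbours: 2.
Nothing further is reachable.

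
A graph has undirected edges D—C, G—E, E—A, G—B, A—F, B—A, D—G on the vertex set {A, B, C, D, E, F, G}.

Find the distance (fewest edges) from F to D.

Distance 0: F.
Distance 1: A.
Distance 2: B, E.
Distance 3: G.
Distance 4: D — contains D.

4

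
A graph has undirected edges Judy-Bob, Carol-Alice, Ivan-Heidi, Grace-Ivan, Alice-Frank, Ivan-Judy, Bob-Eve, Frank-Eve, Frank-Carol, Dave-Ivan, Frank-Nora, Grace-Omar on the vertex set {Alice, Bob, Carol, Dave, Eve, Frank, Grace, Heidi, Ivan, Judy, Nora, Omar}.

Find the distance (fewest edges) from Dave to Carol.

Distance 0: Dave.
Distance 1: Ivan.
Distance 2: Grace, Heidi, Judy.
Distance 3: Bob, Omar.
Distance 4: Eve.
Distance 5: Frank.
Distance 6: Alice, Carol, Nora — contains Carol.

6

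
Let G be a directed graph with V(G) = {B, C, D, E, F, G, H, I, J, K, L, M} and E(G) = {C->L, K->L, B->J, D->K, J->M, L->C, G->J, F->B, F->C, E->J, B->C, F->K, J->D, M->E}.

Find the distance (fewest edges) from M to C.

6

Distance 0: M.
Distance 1: E.
Distance 2: J.
Distance 3: D.
Distance 4: K.
Distance 5: L.
Distance 6: C — contains C.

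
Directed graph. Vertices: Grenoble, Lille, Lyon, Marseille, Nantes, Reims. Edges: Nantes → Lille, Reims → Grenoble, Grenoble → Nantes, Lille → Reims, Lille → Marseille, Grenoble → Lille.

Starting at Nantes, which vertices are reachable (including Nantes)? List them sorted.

Grenoble, Lille, Marseille, Nantes, Reims

Start at Nantes.
Its neighbours: Lille.
Then their neighbours: Marseille, Reims.
Then next layer: Grenoble.
Nothing further is reachable.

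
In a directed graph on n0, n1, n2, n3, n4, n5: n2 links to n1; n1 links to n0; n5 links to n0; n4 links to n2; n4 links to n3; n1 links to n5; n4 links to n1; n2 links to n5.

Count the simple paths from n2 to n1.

n2→n1

1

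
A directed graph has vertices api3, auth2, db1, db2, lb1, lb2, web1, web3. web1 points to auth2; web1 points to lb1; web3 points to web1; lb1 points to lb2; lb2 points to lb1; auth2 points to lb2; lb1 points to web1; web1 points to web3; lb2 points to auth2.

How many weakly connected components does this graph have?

4

From api3: component {api3}.
From auth2: component {auth2, lb1, lb2, web1, web3}.
From db1: component {db1}.
From db2: component {db2}.
That's 4 components.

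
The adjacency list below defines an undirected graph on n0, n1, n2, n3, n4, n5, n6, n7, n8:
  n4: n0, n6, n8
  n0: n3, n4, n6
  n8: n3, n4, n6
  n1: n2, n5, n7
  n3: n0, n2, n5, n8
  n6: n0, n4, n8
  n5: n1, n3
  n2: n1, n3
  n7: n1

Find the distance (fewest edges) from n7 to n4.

Distance 0: n7.
Distance 1: n1.
Distance 2: n2, n5.
Distance 3: n3.
Distance 4: n0, n8.
Distance 5: n4, n6 — contains n4.

5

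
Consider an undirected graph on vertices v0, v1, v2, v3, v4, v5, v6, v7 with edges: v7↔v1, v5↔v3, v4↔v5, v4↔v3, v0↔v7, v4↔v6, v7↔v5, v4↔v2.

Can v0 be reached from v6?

Yes

Explore from v6.
Distance 1: reach v4.
Distance 2: reach v2, v3, v5.
Distance 3: reach v7.
Distance 4: reach v0, v1.
Found v0.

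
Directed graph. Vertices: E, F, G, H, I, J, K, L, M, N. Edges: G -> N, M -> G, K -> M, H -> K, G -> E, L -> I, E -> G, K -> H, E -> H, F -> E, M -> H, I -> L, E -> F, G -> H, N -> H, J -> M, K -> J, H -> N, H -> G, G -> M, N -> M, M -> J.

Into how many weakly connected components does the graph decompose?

2

From E: component {E, F, G, H, J, K, M, N}.
From I: component {I, L}.
That's 2 components.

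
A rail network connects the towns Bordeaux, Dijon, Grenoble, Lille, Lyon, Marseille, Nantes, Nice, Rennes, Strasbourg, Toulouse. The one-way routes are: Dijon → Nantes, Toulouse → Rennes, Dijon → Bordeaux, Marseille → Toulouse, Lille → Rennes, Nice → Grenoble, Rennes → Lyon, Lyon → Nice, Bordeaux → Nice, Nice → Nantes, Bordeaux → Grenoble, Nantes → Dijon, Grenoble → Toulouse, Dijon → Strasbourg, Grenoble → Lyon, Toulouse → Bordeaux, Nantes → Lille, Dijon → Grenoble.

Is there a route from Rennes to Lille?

Yes

Explore from Rennes.
Distance 1: reach Lyon.
Distance 2: reach Nice.
Distance 3: reach Grenoble, Nantes.
Distance 4: reach Dijon, Lille, Toulouse.
Found Lille.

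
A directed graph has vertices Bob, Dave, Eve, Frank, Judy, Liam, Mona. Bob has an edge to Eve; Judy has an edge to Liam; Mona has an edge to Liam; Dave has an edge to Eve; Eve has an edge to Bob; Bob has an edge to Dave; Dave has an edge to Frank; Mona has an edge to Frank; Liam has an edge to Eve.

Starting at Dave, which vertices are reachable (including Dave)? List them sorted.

Bob, Dave, Eve, Frank

Start at Dave.
Its neighbours: Eve, Frank.
Then their neighbours: Bob.
Nothing further is reachable.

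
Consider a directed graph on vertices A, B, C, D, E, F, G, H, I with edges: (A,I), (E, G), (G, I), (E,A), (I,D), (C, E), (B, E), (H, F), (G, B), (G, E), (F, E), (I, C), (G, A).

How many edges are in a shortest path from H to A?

Distance 0: H.
Distance 1: F.
Distance 2: E.
Distance 3: A, G — contains A.

3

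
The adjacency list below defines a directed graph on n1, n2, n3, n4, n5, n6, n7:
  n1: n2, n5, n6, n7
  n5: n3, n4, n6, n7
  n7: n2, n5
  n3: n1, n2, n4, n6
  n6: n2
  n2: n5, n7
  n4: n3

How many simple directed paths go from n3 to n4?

12

n3→n1→n2→n5→n4
n3→n1→n2→n7→n5→n4
n3→n1→n5→n4
n3→n1→n6→n2→n5→n4
n3→n1→n6→n2→n7→n5→n4
n3→n1→n7→n2→n5→n4
n3→n1→n7→n5→n4
n3→n2→n5→n4
n3→n2→n7→n5→n4
n3→n4
n3→n6→n2→n5→n4
n3→n6→n2→n7→n5→n4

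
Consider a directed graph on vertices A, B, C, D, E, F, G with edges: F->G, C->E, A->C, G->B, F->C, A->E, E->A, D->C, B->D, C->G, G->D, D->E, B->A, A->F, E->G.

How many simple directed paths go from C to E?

C→E
C→G→B→A→E
C→G→B→D→E
C→G→D→E

4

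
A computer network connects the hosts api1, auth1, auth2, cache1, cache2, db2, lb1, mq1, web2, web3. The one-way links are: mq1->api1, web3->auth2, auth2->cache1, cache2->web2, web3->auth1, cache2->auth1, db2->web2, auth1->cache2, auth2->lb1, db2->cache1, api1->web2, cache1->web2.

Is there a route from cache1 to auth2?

Explore from cache1.
Distance 1: reach web2.
The search from cache1 is exhausted; no directed path reaches auth2.

No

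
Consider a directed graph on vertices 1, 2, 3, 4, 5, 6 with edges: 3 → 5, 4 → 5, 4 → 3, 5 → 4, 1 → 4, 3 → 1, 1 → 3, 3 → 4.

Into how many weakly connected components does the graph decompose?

3

From 1: component {1, 3, 4, 5}.
From 2: component {2}.
From 6: component {6}.
That's 3 components.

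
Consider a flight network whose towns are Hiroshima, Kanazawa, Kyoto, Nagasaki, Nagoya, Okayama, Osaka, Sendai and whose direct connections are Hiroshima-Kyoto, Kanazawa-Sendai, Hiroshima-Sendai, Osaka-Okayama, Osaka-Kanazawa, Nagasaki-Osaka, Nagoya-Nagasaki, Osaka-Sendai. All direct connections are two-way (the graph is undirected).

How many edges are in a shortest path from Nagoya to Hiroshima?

4

Distance 0: Nagoya.
Distance 1: Nagasaki.
Distance 2: Osaka.
Distance 3: Kanazawa, Okayama, Sendai.
Distance 4: Hiroshima — contains Hiroshima.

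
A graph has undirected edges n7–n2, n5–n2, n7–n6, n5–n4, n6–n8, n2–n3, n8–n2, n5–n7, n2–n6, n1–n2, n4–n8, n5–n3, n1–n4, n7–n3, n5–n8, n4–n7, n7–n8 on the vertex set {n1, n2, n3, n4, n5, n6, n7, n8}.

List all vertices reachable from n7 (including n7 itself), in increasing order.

n1, n2, n3, n4, n5, n6, n7, n8

Start at n7.
Its neighbours: n2, n3, n4, n5, n6, n8.
Then their neighbours: n1.
Every vertex is now reached.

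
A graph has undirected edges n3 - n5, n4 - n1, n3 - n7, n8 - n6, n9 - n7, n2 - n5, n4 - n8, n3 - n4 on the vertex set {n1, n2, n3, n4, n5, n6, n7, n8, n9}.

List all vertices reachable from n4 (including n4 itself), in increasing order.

Start at n4.
Its neighbours: n1, n3, n8.
Then their neighbours: n5, n6, n7.
Then next layer: n2, n9.
Every vertex is now reached.

n1, n2, n3, n4, n5, n6, n7, n8, n9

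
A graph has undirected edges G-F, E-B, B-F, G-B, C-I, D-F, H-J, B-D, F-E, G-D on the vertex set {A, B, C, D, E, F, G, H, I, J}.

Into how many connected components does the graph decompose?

4

From A: component {A}.
From B: component {B, D, E, F, G}.
From C: component {C, I}.
From H: component {H, J}.
That's 4 components.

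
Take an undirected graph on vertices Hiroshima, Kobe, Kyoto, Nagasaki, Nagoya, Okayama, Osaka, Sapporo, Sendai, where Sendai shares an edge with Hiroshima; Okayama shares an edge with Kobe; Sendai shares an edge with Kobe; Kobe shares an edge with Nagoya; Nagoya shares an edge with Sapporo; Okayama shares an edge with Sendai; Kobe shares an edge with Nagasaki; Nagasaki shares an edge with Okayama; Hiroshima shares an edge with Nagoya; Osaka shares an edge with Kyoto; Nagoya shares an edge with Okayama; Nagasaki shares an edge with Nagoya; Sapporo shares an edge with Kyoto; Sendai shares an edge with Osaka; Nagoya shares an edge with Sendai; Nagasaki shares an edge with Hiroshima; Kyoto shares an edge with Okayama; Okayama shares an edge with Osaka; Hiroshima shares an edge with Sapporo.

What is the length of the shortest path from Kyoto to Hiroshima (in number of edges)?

Distance 0: Kyoto.
Distance 1: Okayama, Osaka, Sapporo.
Distance 2: Hiroshima, Kobe, Nagasaki, Nagoya, Sendai — contains Hiroshima.

2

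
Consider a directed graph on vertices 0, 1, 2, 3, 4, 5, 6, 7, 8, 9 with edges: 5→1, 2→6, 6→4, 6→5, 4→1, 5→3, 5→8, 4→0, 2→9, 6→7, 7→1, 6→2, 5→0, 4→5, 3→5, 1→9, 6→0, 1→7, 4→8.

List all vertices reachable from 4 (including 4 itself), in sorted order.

Start at 4.
Its neighbours: 0, 1, 5, 8.
Then their neighbours: 3, 7, 9.
Nothing further is reachable.

0, 1, 3, 4, 5, 7, 8, 9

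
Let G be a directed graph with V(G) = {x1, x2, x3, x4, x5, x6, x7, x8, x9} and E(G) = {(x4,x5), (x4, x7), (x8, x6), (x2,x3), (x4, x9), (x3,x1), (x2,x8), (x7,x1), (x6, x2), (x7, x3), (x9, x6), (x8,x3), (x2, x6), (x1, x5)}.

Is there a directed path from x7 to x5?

Yes

Explore from x7.
Distance 1: reach x1, x3.
Distance 2: reach x5.
Found x5.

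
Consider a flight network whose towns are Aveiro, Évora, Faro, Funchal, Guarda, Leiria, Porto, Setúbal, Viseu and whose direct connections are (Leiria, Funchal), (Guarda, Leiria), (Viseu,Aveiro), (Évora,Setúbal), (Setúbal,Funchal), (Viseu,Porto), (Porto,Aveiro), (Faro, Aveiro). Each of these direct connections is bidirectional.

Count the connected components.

From Aveiro: component {Aveiro, Faro, Porto, Viseu}.
From Évora: component {Évora, Funchal, Guarda, Leiria, Setúbal}.
That's 2 components.

2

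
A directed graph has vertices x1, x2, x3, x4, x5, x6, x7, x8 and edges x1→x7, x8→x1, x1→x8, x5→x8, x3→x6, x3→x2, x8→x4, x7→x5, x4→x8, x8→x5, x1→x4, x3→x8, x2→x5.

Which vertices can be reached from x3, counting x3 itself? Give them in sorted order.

Start at x3.
Its neighbours: x2, x6, x8.
Then their neighbours: x1, x4, x5.
Then next layer: x7.
Every vertex is now reached.

x1, x2, x3, x4, x5, x6, x7, x8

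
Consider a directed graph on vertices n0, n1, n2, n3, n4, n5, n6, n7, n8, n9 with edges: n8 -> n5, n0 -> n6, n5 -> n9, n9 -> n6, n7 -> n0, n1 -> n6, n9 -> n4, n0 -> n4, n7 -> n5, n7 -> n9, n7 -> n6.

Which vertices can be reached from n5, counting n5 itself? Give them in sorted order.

n4, n5, n6, n9

Start at n5.
Its neighbours: n9.
Then their neighbours: n4, n6.
Nothing further is reachable.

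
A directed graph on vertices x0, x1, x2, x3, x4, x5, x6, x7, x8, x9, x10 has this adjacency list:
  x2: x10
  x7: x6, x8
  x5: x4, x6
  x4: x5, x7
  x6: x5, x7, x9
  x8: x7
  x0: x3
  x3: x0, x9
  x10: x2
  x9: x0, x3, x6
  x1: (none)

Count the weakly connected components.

From x0: component {x0, x3, x4, x5, x6, x7, x8, x9}.
From x1: component {x1}.
From x2: component {x2, x10}.
That's 3 components.

3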